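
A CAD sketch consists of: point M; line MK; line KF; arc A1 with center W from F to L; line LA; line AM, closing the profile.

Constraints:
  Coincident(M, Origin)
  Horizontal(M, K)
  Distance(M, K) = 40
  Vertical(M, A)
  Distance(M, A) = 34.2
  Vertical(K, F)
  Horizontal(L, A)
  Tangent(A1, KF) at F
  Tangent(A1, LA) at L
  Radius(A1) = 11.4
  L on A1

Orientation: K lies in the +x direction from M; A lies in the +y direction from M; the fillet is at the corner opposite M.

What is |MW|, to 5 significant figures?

36.576

MA is vertical with |MA| = 34.2 and A on the +y side, so A = (0.0000, 34.200). The virtual corner opposite M is at (40.000, 34.200). A1 meets KF tangentially, so WF is at right angles to KF and A1 meets LA tangentially, so WL is at right angles to LA, with radius 11.4, so the center W sits 11.4 in from both sides at W = (28.600, 22.800). Then |MW| = |W − M| = 36.576.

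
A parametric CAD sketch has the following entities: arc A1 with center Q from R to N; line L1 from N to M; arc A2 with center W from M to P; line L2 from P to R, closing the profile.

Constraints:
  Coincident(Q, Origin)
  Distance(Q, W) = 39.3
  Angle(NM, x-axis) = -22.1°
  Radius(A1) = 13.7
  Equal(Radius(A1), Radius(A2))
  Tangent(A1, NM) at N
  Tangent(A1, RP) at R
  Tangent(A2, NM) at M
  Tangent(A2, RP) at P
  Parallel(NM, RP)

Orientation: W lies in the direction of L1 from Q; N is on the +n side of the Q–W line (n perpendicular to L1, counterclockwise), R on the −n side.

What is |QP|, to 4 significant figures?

41.62

Tangency of A1 to both parallel lines with radius 13.7 puts N and R at Q ± 13.7·n: N = (5.154, 12.69), R = (-5.154, -12.69). Equal radii place M and P the same way about W: M = W + 13.7·n = (41.57, -2.092), P = W − 13.7·n = (31.26, -27.48). Then |QP| = |P − Q| = 41.62.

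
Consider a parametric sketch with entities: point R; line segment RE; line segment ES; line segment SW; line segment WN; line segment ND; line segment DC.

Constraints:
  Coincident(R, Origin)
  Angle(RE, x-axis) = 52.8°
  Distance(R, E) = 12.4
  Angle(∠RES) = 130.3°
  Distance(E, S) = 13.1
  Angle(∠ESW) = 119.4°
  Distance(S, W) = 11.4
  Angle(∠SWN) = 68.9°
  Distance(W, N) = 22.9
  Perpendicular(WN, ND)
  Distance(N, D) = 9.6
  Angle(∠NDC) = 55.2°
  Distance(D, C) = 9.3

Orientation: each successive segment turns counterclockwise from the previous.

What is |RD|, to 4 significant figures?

6.312

∠SWN = 68.9° gives WN at -85.80° from the x-axis; with |WN| = 22.9, N = (-4.569, 3.142). WN is perpendicular to ND, so ND runs at 4.200°; with |ND| = 9.6, D = (5.005, 3.845). Then |RD| = |D − R| = 6.312.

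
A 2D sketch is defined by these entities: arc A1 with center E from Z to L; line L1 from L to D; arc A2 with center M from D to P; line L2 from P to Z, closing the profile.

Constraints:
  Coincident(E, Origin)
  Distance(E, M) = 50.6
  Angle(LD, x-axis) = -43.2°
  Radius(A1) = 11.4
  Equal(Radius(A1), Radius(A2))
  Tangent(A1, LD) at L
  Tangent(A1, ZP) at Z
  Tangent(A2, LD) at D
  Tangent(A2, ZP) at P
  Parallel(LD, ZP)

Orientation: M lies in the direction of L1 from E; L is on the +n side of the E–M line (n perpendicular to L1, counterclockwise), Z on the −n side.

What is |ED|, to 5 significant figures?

51.868

The slot axis is L1's direction at -43.2°, so u = (cos -43.2°, sin -43.2°) = (0.72897, -0.68455) and n = (−sin -43.2°, cos -43.2°) = (0.68455, 0.72897). E is at the origin and M lies 50.6 along u from E, so M = 50.6·u = (36.886, -34.638). Tangency of A1 to both parallel lines with radius 11.4 puts L and Z at E ± 11.4·n: L = (7.8038, 8.3102), Z = (-7.8038, -8.3102). Equal radii place D and P the same way about M: D = M + 11.4·n = (44.690, -26.328), P = M − 11.4·n = (29.082, -42.948). Then |ED| = |D − E| = 51.868.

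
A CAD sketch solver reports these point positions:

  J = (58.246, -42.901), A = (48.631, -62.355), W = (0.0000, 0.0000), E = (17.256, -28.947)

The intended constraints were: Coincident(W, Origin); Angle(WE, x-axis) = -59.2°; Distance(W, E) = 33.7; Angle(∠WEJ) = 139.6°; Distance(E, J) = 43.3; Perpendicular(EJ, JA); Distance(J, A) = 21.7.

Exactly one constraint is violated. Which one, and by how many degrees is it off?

Perpendicular(EJ, JA) — off by 7.50°.

W = (0.00, 0.00) ✓; WE at -59.20° ✓; |WE| = 33.70 ✓; ∠WEJ = 139.6° ✓; |EJ| = 43.30 ✓; ∠(EJ, JA) = 97.50° ✗; |JA| = 21.70 ✓.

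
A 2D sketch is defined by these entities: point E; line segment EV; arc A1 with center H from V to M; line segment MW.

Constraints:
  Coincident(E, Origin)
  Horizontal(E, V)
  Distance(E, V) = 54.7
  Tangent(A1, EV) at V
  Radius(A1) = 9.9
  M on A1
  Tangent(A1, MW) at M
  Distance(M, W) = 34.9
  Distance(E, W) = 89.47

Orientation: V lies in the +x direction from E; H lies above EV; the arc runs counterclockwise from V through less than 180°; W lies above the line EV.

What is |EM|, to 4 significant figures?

62.72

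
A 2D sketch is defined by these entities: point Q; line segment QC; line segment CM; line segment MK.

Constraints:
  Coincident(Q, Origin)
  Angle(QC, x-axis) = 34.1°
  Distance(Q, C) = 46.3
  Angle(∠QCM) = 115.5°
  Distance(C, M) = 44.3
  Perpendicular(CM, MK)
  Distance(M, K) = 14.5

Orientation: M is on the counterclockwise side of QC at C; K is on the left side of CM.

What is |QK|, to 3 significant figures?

69.8

Q is at the origin; QC runs at 34.1° with length 46.3, so C = 46.3·(cos 34.1°, sin 34.1°) = (38.3, 26.0). ∠QCM = 115.5°, so CM runs at 34.1° + (180° − 115.5°) = 98.6° from the x-axis; with |CM| = 44.3, M = C + 44.3·(cos 98.6°, sin 98.6°) = (31.7, 69.8). CM is perpendicular to MK; with |MK| = 14.5 on the left of CM, K = M + 14.5·(-0.989, -0.150) = (17.4, 67.6). Then |QK| = |K − Q| = 69.8.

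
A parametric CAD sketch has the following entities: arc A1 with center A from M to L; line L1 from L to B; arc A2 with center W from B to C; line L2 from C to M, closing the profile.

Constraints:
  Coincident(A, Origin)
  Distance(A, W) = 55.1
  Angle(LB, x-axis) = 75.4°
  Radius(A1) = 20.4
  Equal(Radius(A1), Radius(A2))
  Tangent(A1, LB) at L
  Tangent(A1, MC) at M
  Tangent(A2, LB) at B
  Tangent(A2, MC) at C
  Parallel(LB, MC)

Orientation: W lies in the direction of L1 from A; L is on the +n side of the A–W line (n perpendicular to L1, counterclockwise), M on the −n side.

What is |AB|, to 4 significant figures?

58.76

The slot axis is L1's direction at 75.4°, so u = (cos 75.4°, sin 75.4°) = (0.2521, 0.9677) and n = (−sin 75.4°, cos 75.4°) = (-0.9677, 0.2521). A is at the origin and W lies 55.1 along u from A, so W = 55.1·u = (13.89, 53.32). Tangency of A1 to both parallel lines with radius 20.4 puts L and M at A ± 20.4·n: L = (-19.74, 5.142), M = (19.74, -5.142). Equal radii place B and C the same way about W: B = W + 20.4·n = (-5.852, 58.46), C = W − 20.4·n = (33.63, 48.18). Then |AB| = |B − A| = 58.76.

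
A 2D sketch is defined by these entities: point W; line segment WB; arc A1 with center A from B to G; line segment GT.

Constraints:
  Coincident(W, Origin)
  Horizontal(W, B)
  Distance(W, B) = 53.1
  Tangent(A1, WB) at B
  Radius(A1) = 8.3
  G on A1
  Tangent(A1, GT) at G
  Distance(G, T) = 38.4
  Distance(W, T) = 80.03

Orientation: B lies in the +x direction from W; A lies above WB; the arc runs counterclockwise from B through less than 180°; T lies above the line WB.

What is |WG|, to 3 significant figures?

61.8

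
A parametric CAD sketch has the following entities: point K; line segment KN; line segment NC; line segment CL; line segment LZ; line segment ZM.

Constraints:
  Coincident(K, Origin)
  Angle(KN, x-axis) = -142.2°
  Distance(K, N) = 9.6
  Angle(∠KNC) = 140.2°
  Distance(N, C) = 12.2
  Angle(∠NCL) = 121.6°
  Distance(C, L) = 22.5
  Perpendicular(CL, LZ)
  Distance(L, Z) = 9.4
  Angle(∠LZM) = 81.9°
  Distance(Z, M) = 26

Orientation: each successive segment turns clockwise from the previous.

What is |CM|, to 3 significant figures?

6.59

K is at the origin; KN runs at -142.2° with length 9.6, so N = (-7.59, -5.88). ∠KNC = 140.2° gives NC at 178° from the x-axis; with |NC| = 12.2, C = (-19.8, -5.46). ∠NCL = 121.6° gives CL at 120° from the x-axis; with |CL| = 22.5, L = (-30.9, 14.1). CL is perpendicular to LZ, so LZ runs at 29.6°; with |LZ| = 9.4, Z = (-22.7, 18.7). ∠LZM = 81.9° gives ZM at -68.5° from the x-axis; with |ZM| = 26.0, M = (-13.2, -5.44). Then |CM| = |M − C| = 6.59.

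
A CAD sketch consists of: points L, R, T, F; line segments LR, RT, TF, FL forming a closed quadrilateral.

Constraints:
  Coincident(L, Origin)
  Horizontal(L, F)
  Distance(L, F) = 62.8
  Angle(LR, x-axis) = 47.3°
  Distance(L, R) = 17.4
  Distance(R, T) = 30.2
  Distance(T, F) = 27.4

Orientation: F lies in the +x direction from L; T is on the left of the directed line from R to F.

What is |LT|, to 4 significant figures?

45.14

L is at the origin; L and F share the same y with |LF| = 62.8 and F in +x, so F = (62.8, 0). LR runs at 47.3° with |LR| = 17.4, so R = (11.80, 12.79). T is determined by |RT| = 30.2 and |TF| = 27.4 together: it lies at the intersection of circle(R, 30.2) and circle(F, 27.4). With |RF| = 52.58, the foot of the radical line on RF is 27.82 from R and the perpendicular offset is √(30.2² − 27.82²) = 11.74. Taking the left-of-RF solution: T = (41.64, 17.41).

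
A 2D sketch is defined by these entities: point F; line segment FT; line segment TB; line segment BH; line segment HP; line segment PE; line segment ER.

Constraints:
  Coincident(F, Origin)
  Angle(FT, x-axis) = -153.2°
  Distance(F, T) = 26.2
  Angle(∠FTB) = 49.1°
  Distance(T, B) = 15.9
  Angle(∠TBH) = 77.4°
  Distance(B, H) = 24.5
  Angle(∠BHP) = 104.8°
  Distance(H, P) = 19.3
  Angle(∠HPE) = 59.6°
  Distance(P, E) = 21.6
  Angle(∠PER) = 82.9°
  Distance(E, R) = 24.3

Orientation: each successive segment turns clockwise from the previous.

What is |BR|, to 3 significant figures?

20.4

F is at the origin; FT runs at -153.2° with length 26.2, so T = (-23.4, -11.8). ∠FTB = 49.1° gives TB at 75.9° from the x-axis; with |TB| = 15.9, B = (-19.5, 3.61). ∠TBH = 77.4° gives BH at -26.7° from the x-axis; with |BH| = 24.5, H = (2.38, -7.40). ∠BHP = 104.8° gives HP at -102° from the x-axis; with |HP| = 19.3, P = (-1.60, -26.3). ∠HPE = 59.6° gives PE at 138° from the x-axis; with |PE| = 21.6, E = (-17.6, -11.7). ∠PER = 82.9° gives ER at 40.6° from the x-axis; with |ER| = 24.3, R = (0.870, 4.07). Then |BR| = |R − B| = 20.4.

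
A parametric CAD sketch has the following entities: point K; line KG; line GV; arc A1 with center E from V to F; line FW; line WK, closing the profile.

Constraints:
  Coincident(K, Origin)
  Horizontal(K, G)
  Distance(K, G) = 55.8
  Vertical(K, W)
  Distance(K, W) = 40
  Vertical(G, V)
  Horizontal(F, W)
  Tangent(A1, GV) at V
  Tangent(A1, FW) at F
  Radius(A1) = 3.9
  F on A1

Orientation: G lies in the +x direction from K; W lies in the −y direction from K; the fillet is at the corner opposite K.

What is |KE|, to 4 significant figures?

63.22

K is at the origin; KG is horizontal with |KG| = 55.8 and G on the +x side, so G = (55.80, 0.000). K and W share the same x with |KW| = 40.0 and W on the −y side, so W = (0.000, -40.00). The virtual corner opposite K is at (55.80, -40.00). Tangency of A1 to GV means the radius EV is perpendicular to GV and A1 meets FW tangentially, so EF is at right angles to FW, with radius 3.9, so the center E sits 3.9 in from both sides at E = (51.90, -36.10). Then |KE| = |E − K| = 63.22.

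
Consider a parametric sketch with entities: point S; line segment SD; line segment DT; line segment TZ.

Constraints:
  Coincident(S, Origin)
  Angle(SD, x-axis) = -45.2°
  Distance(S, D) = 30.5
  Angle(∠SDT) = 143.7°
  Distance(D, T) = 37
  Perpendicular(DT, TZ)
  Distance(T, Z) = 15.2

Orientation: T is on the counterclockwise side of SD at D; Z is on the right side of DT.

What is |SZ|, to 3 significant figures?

70.0

S is at the origin; SD runs at -45.2° with length 30.5, so D = 30.5·(cos -45.2°, sin -45.2°) = (21.5, -21.6). ∠SDT = 143.7°, so DT runs at -45.2° + (180° − 143.7°) = -8.90° from the x-axis; with |DT| = 37.0, T = D + 37.0·(cos -8.90°, sin -8.90°) = (58.0, -27.4). DT is perpendicular to TZ; with |TZ| = 15.2 on the right of DT, Z = T + 15.2·(-0.155, -0.988) = (55.7, -42.4). Then |SZ| = |Z − S| = 70.0.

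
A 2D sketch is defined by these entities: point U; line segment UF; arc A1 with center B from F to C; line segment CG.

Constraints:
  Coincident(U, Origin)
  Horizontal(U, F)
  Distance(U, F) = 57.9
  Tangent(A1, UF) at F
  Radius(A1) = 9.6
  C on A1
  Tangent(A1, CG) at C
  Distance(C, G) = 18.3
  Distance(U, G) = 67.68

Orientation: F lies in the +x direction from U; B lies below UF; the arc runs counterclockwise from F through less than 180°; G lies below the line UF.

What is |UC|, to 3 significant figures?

52.3

U is at the origin; U and F share the same y with |UF| = 57.9 and F on the +x side, so F = (57.9, 0.00). A1 meets UF tangentially, so BF is at right angles to UF, so B = F + (0, -9.6) = (57.9, -9.60). Since BC ⟂ CG (tangency), |BG| = √(9.6² + 18.3²) = 20.7 regardless of where C sits on A1. So G lies on both circle(U, 67.68) and circle(B, 20.7); the below-UF intersection is G = (60.6, -30.1). C is the foot of the tangent from G: C = (50.1, -15.1).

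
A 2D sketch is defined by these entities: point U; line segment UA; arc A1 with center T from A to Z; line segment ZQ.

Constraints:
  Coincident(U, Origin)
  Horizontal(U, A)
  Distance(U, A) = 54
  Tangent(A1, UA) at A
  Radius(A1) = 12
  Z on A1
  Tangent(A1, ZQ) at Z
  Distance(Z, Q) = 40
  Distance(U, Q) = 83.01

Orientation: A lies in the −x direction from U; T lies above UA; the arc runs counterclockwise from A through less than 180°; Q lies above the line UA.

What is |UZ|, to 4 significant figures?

47.35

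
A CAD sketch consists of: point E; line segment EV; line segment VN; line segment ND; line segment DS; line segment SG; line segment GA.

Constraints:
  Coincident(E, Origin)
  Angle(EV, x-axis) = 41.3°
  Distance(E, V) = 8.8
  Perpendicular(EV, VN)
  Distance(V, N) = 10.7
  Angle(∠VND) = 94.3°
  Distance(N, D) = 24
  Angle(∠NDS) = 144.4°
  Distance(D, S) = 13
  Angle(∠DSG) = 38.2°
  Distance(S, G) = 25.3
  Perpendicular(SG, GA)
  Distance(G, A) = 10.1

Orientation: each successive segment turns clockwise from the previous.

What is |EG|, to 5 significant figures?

2.9303

E is at the origin; EV runs at 41.3° with length 8.8, so V = (6.6111, 5.8080). EV is perpendicular to VN, so VN runs at -48.700°; with |VN| = 10.7, N = (13.673, -2.2305). ∠VND = 94.3° gives ND at -134.40° from the x-axis; with |ND| = 24.0, D = (-3.1188, -19.378). ∠NDS = 144.4° gives DS at -170.00° from the x-axis; with |DS| = 13.0, S = (-15.921, -21.635). ∠DSG = 38.2° gives SG at 48.200° from the x-axis; with |SG| = 25.3, G = (0.94199, -2.7747). Then |EG| = |G − E| = 2.9303.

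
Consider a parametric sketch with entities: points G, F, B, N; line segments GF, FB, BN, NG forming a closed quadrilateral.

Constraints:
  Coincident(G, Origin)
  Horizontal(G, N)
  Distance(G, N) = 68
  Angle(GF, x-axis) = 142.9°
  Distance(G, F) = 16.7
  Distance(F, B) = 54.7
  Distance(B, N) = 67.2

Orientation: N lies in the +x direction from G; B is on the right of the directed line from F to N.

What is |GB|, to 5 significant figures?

40.119

Checks: |FB| = 54.70 ✓; |BN| = 67.20 ✓.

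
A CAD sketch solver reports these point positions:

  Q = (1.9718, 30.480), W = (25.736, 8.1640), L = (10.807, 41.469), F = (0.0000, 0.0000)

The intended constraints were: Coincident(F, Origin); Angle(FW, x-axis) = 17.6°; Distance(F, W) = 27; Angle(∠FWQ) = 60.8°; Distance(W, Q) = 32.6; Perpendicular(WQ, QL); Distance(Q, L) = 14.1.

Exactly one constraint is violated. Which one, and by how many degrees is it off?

Perpendicular(WQ, QL) — off by 4.40°.

F = (0.00, 0.00) ✓; FW at 17.60° ✓; |FW| = 27.00 ✓; ∠FWQ = 60.80° ✓; |WQ| = 32.60 ✓; ∠(WQ, QL) = 85.60° ✗; |QL| = 14.10 ✓.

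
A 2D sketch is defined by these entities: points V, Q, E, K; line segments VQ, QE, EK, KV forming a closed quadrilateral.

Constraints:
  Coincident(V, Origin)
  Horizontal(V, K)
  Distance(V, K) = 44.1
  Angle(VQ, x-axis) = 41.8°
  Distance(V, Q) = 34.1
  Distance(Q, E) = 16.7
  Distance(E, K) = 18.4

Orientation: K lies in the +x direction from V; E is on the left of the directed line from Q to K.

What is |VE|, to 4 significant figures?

45.32

Checks: |QE| = 16.70 ✓; |EK| = 18.40 ✓.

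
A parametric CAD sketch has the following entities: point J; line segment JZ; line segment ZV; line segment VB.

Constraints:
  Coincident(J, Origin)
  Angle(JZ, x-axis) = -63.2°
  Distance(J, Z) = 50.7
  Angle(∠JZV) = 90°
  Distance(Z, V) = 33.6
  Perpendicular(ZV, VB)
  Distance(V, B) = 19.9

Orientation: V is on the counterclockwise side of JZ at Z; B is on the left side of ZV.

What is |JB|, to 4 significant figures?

45.58

J is at the origin; JZ runs at -63.2° with length 50.7, so Z = 50.7·(cos -63.2°, sin -63.2°) = (22.86, -45.25). ∠JZV = 90.0°, so ZV runs at -63.2° + (180° − 90.0°) = 26.80° from the x-axis; with |ZV| = 33.6, V = Z + 33.6·(cos 26.80°, sin 26.80°) = (52.85, -30.10). ZV ⟂ VB; with |VB| = 19.9 on the left of ZV, B = V + 19.9·(-0.4509, 0.8926) = (43.88, -12.34). Then |JB| = |B − J| = 45.58.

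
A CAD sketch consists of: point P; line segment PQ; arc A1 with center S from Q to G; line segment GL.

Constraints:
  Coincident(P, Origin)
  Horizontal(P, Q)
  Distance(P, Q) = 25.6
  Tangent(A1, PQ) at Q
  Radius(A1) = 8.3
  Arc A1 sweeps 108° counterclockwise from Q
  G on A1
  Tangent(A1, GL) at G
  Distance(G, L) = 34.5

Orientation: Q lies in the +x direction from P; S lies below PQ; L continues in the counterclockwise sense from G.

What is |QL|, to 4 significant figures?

43.76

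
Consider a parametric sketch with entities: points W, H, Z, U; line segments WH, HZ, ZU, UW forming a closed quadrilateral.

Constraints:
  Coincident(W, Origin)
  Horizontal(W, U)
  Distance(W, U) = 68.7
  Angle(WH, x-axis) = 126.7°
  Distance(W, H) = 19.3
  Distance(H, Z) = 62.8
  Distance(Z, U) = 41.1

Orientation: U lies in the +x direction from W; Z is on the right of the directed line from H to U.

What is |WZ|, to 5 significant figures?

44.195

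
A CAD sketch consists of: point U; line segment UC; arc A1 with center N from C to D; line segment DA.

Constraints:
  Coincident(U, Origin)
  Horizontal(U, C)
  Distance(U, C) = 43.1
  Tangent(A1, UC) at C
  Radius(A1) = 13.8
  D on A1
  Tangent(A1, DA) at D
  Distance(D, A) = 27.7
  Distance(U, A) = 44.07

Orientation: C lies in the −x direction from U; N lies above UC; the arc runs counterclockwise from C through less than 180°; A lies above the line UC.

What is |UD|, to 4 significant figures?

31.51

U is at the origin; U and C share the same y with |UC| = 43.1 and C on the −x side, so C = (-43.10, 0.000). The tangent condition forces NC to be normal to UC, so N = C + (0, 13.8) = (-43.10, 13.80). Since ND ⟂ DA (tangency), |NA| = √(13.8² + 27.7²) = 30.95 regardless of where D sits on A1. So A lies on both circle(U, 44.07) and circle(N, 30.95); the above-UC intersection is A = (-23.18, 37.48). D is the foot of the tangent from A: D = (-29.69, 10.56).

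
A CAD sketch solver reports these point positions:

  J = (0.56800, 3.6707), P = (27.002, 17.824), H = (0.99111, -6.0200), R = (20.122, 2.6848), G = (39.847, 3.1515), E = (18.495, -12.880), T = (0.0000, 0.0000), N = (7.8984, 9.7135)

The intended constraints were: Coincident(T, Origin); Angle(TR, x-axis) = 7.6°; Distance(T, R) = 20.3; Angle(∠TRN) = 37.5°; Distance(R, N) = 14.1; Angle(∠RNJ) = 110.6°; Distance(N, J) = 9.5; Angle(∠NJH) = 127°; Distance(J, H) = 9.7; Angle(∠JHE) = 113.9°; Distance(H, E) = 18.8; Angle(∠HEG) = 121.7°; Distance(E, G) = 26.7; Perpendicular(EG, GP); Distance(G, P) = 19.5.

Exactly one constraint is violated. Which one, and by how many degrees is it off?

Perpendicular(EG, GP) — off by 4.30°.

T = (0.00, 0.00) ✓; TR at 7.600° ✓; |TR| = 20.30 ✓; ∠TRN = 37.50° ✓; |RN| = 14.10 ✓; ∠RNJ = 110.6° ✓; |NJ| = 9.500 ✓; ∠NJH = 127.0° ✓; |JH| = 9.700 ✓; ∠JHE = 113.9° ✓; |HE| = 18.80 ✓; ∠HEG = 121.7° ✓; |EG| = 26.70 ✓; ∠(EG, GP) = 94.30° ✗; |GP| = 19.50 ✓.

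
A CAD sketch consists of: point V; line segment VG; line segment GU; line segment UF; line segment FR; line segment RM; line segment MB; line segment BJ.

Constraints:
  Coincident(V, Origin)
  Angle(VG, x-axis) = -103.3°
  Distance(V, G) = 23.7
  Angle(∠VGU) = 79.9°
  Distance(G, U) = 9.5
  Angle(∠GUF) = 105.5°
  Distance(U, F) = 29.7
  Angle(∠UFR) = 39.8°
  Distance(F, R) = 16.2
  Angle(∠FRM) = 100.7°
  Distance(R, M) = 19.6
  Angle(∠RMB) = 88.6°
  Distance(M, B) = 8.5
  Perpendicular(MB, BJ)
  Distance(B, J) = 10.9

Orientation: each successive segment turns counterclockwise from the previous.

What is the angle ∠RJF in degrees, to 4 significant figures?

77.85°

∠RMB = 88.6° gives MB at 22.20° from the x-axis; with |MB| = 8.5, B = (14.57, -19.04). MB is perpendicular to BJ, so BJ runs at 112.2°; with |BJ| = 10.9, J = (10.45, -8.946). Then cos ∠RJF = JR·JF / (|JR||JF|), giving 77.85°.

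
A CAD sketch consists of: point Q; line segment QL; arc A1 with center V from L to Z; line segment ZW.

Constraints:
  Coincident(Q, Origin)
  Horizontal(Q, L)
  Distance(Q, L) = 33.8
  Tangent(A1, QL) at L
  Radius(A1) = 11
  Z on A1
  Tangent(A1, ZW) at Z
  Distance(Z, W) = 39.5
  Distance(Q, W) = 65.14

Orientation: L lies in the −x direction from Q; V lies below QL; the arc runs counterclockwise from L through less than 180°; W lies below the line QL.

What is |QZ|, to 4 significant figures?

46.39

Q is at the origin; Q and L share the same y with |QL| = 33.8 and L on the −x side, so L = (-33.80, 0.000). Tangency of A1 to QL means the radius VL is perpendicular to QL, so V = L + (0, -11) = (-33.80, -11.00). Since VZ ⟂ ZW (tangency), |VW| = √(11.0² + 39.5²) = 41.00 regardless of where Z sits on A1. So W lies on both circle(Q, 65.14) and circle(V, 41.00); the below-QL intersection is W = (-39.81, -51.56). Z is the foot of the tangent from W: Z = (-44.71, -12.37).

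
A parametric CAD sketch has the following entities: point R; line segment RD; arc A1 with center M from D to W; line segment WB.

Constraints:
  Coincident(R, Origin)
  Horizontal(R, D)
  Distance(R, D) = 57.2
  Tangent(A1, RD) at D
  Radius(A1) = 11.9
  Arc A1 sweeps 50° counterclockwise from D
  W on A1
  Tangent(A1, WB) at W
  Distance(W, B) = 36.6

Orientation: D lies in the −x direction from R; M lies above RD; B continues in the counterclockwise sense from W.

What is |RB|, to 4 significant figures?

40.57

On A1, D sits at bearing -90° from M; a 50° counterclockwise sweep puts W at bearing -40°, so W = M + 11.9·(cos -40°, sin -40°) = (-48.08, 4.251). A1 meets WB tangentially, so MW is at right angles to WB, so WB runs along (−sin -40°, cos -40°); with |WB| = 36.6, B = (-24.56, 32.29). Then |RB| = |B − R| = 40.57.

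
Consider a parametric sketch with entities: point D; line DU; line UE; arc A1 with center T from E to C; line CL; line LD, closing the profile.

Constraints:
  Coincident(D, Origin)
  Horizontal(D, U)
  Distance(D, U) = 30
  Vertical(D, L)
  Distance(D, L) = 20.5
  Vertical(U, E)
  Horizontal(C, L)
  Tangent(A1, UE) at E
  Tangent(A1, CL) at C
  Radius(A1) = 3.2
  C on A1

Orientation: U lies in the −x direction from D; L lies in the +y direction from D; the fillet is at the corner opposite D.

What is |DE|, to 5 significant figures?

34.631

The virtual corner opposite D is at (-30.000, 20.500). Tangency of A1 to UE means the radius TE is perpendicular to UE and since A1 is tangent to CL there, TC ⟂ CL, with radius 3.2, so the center T sits 3.2 in from both sides at T = (-26.800, 17.300). That places the tangent points at E = (-30.000, 17.300) on UE and C = (-26.800, 20.500) on CL. Then |DE| = |E − D| = 34.631.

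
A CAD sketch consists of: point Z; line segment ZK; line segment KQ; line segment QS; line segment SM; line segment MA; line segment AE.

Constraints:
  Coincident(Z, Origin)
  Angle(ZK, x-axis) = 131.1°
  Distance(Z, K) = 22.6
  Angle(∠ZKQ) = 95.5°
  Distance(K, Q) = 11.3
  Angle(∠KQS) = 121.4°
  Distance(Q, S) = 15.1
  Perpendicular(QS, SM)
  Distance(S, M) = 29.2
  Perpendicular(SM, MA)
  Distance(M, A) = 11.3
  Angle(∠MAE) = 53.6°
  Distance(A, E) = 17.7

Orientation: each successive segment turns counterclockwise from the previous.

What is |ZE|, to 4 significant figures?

8.528

The perpendicularity gives MA at right angles to SM, so MA runs at 94.20°; with |MA| = 11.3, A = (5.355, 8.801). ∠MAE = 53.6° gives AE at -139.4° from the x-axis; with |AE| = 17.7, E = (-8.084, -2.717). Then |ZE| = |E − Z| = 8.528.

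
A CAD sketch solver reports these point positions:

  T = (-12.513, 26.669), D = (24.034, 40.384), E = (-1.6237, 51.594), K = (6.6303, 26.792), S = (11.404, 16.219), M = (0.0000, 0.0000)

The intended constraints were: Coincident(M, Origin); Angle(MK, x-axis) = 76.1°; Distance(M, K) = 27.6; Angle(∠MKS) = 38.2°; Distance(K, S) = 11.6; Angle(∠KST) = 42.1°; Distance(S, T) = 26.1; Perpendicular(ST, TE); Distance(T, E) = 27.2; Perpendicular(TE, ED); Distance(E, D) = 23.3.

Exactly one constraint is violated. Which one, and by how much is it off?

Distance(E, D) = 23.3 — off by 4.70.

M = (0.00, 0.00) ✓; MK at 76.10° ✓; |MK| = 27.60 ✓; ∠MKS = 38.20° ✓; |KS| = 11.60 ✓; ∠KST = 42.10° ✓; |ST| = 26.10 ✓; ∠(ST, TE) = 90.00° ✓; |TE| = 27.20 ✓; ∠(TE, ED) = 90.00° ✓; |ED| = 28.00 ✗.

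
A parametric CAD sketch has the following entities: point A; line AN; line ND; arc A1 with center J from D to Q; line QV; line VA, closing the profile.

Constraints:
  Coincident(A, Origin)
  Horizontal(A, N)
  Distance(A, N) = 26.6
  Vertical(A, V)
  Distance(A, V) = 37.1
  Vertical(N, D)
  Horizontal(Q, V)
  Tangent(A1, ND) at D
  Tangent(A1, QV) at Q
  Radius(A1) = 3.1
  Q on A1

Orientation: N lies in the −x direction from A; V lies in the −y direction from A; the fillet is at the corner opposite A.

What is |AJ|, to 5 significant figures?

41.331

A is at the origin; A and N share the same y with |AN| = 26.6 and N on the −x side, so N = (-26.600, 0.0000). A and V share the same x with |AV| = 37.1 and V on the −y side, so V = (0.0000, -37.100). The virtual corner opposite A is at (-26.600, -37.100). The tangent condition forces JD to be normal to ND and A1 meets QV tangentially, so JQ is at right angles to QV, with radius 3.1, so the center J sits 3.1 in from both sides at J = (-23.500, -34.000). Then |AJ| = |J − A| = 41.331.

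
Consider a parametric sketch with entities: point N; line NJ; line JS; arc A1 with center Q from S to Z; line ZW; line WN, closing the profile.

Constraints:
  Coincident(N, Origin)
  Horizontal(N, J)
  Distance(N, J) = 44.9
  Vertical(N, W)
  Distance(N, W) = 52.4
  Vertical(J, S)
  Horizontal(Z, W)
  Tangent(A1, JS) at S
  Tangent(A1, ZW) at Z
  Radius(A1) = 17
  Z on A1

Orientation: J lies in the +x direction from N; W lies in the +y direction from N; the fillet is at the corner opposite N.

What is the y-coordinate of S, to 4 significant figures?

35.40

N is at the origin; N and J share the same y with |NJ| = 44.9 and J on the +x side, so J = (44.90, 0.000). NW is vertical with |NW| = 52.4 and W on the +y side, so W = (0.000, 52.40). The virtual corner opposite N is at (44.90, 52.40). Tangency of A1 to JS means the radius QS is perpendicular to JS and the tangent condition forces QZ to be normal to ZW, with radius 17.0, so the center Q sits 17.0 in from both sides at Q = (27.90, 35.40). That places the tangent points at S = (44.90, 35.40) on JS and Z = (27.90, 52.40) on ZW. So S.y = 35.40.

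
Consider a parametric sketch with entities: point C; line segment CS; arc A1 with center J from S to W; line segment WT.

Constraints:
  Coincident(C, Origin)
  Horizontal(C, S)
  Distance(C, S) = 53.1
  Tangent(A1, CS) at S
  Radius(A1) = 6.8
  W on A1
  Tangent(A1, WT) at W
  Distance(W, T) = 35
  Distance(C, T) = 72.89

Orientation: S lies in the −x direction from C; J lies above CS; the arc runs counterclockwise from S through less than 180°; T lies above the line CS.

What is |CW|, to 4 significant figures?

47.70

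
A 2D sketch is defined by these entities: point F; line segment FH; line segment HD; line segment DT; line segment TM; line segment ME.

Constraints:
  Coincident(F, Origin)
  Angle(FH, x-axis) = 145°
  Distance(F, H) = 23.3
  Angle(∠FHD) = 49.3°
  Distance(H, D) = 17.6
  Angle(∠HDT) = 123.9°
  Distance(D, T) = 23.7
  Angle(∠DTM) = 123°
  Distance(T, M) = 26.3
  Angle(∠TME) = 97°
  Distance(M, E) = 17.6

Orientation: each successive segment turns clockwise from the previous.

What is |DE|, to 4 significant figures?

41.42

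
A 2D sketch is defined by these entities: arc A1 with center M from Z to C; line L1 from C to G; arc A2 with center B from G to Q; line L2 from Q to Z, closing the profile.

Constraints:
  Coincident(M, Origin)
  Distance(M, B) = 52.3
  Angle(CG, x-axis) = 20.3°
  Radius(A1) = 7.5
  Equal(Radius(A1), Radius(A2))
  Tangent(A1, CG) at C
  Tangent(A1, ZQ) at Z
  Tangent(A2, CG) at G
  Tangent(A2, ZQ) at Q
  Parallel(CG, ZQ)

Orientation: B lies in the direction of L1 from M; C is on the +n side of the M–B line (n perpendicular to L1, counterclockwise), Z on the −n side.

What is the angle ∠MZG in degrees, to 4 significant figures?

74.00°

Tangency of A1 to both parallel lines with radius 7.5 puts C and Z at M ± 7.5·n: C = (-2.602, 7.034), Z = (2.602, -7.034). Equal radii place G and Q the same way about B: G = B + 7.5·n = (46.45, 25.18), Q = B − 7.5·n = (51.65, 11.11). Then cos ∠MZG = ZM·ZG / (|ZM||ZG|), giving 74.00°.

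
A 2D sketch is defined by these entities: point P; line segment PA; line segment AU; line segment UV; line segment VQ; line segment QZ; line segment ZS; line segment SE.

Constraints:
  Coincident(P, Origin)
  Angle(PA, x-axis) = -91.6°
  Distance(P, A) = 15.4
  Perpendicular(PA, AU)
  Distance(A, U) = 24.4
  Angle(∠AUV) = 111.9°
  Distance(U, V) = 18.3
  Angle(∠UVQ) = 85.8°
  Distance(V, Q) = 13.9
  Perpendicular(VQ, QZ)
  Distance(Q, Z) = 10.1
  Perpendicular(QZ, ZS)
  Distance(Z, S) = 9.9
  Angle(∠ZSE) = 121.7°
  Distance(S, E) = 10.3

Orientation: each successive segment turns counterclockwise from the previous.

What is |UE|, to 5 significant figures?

17.137

The perpendicularity gives ZS at right angles to QZ, so ZS runs at -19.300°; with |ZS| = 9.9, S = (24.144, -7.5034). ∠ZSE = 121.7° gives SE at 39.000° from the x-axis; with |SE| = 10.3, E = (32.149, -1.0214). Then |UE| = |E − U| = 17.137.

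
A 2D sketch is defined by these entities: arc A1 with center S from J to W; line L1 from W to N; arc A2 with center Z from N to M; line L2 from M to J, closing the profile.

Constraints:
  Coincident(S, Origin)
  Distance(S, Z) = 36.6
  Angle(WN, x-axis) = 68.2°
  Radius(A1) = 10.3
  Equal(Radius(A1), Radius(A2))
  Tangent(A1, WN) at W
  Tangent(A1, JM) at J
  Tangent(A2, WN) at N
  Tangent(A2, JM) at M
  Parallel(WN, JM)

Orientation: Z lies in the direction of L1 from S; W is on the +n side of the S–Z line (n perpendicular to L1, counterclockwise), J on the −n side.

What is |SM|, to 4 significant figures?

38.02

The slot axis is L1's direction at 68.2°, so u = (cos 68.2°, sin 68.2°) = (0.3714, 0.9285) and n = (−sin 68.2°, cos 68.2°) = (-0.9285, 0.3714). S is at the origin and Z lies 36.6 along u from S, so Z = 36.6·u = (13.59, 33.98). Tangency of A1 to both parallel lines with radius 10.3 puts W and J at S ± 10.3·n: W = (-9.563, 3.825), J = (9.563, -3.825). Equal radii place N and M the same way about Z: N = Z + 10.3·n = (4.029, 37.81), M = Z − 10.3·n = (23.16, 30.16). Then |SM| = |M − S| = 38.02.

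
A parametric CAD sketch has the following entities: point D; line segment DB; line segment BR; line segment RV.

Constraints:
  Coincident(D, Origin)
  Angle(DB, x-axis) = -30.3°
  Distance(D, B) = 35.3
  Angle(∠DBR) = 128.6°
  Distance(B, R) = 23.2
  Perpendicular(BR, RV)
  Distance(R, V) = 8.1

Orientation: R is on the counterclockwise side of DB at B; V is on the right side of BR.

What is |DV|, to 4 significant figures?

57.61

D is at the origin; DB runs at -30.3° with length 35.3, so B = 35.3·(cos -30.3°, sin -30.3°) = (30.48, -17.81). ∠DBR = 128.6°, so BR runs at -30.3° + (180° − 128.6°) = 21.10° from the x-axis; with |BR| = 23.2, R = B + 23.2·(cos 21.10°, sin 21.10°) = (52.12, -9.458). BR ⟂ RV; with |RV| = 8.1 on the right of BR, V = R + 8.1·(0.3600, -0.9330) = (55.04, -17.01). Then |DV| = |V − D| = 57.61.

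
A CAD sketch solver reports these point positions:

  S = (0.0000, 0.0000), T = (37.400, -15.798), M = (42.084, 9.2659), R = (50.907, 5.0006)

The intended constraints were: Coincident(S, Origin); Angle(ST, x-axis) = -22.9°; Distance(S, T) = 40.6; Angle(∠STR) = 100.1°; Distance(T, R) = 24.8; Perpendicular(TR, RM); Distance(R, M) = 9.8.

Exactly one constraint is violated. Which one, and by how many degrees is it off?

Perpendicular(TR, RM) — off by 7.20°.

S = (0.00, 0.00) ✓; ST at -22.90° ✓; |ST| = 40.60 ✓; ∠STR = 100.1° ✓; |TR| = 24.80 ✓; ∠(TR, RM) = 97.20° ✗; |RM| = 9.800 ✓.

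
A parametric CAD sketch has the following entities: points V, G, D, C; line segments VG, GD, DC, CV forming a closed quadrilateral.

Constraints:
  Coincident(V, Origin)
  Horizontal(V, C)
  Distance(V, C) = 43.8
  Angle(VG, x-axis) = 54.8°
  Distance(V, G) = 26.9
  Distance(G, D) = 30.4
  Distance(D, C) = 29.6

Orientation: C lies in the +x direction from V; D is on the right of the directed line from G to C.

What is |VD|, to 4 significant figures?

17.57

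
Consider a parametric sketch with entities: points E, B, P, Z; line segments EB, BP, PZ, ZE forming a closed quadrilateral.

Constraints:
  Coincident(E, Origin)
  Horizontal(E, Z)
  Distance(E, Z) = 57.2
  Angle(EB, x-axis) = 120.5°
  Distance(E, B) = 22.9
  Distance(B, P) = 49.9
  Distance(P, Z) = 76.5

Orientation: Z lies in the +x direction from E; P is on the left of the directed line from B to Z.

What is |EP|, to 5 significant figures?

64.264

Checks: |BP| = 49.90 ✓; |PZ| = 76.50 ✓.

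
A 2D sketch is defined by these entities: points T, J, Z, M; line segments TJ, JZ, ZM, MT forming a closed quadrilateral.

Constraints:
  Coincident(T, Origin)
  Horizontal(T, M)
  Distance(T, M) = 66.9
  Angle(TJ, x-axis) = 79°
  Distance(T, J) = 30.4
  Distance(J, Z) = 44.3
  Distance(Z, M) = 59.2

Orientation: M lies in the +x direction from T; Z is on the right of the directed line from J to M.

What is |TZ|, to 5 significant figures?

17.149

Checks: |JZ| = 44.30 ✓; |ZM| = 59.20 ✓.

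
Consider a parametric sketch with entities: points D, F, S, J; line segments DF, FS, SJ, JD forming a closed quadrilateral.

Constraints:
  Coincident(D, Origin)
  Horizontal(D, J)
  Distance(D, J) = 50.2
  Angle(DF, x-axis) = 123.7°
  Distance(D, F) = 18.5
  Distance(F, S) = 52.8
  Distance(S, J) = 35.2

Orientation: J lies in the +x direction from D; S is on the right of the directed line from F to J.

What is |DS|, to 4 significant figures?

34.56

D is at the origin; DJ is horizontal with |DJ| = 50.2 and J in +x, so J = (50.2, 0). DF runs at 123.7° with |DF| = 18.5, so F = (-10.26, 15.39). S is determined by |FS| = 52.8 and |SJ| = 35.2 together: it lies at the intersection of circle(F, 52.8) and circle(J, 35.2). With |FJ| = 62.39, the foot of the radical line on FJ is 43.61 from F and the perpendicular offset is √(52.8² − 43.61²) = 29.77. Taking the right-of-FJ solution: S = (24.65, -24.21).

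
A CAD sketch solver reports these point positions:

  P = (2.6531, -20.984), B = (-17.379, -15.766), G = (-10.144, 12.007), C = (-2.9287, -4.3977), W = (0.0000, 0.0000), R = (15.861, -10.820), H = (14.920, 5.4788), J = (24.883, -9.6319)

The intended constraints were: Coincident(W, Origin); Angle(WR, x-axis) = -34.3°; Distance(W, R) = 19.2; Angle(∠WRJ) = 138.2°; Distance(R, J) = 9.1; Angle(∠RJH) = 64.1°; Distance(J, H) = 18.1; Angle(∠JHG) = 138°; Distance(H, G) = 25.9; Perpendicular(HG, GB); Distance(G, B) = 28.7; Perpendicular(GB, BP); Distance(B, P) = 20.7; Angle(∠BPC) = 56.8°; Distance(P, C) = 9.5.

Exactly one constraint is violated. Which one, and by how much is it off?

Distance(P, C) = 9.5 — off by 8.00.

W = (0.00, 0.00) ✓; WR at -34.30° ✓; |WR| = 19.20 ✓; ∠WRJ = 138.2° ✓; |RJ| = 9.100 ✓; ∠RJH = 64.10° ✓; |JH| = 18.10 ✓; ∠JHG = 138.0° ✓; |HG| = 25.90 ✓; ∠(HG, GB) = 90.00° ✓; |GB| = 28.70 ✓; ∠(GB, BP) = 90.00° ✓; |BP| = 20.70 ✓; ∠BPC = 56.80° ✓; |PC| = 17.50 ✗.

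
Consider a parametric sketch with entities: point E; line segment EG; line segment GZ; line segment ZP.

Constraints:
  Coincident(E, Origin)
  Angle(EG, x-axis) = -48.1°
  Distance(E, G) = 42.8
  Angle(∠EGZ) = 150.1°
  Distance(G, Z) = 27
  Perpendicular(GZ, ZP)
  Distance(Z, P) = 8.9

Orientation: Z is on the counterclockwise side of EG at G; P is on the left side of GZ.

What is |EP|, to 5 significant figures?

65.298

E is at the origin; EG runs at -48.1° with length 42.8, so G = 42.8·(cos -48.1°, sin -48.1°) = (28.583, -31.857). ∠EGZ = 150.1°, so GZ runs at -48.1° + (180° − 150.1°) = -18.200° from the x-axis; with |GZ| = 27.0, Z = G + 27.0·(cos -18.200°, sin -18.200°) = (54.232, -40.290). The perpendicularity gives ZP at right angles to GZ; with |ZP| = 8.9 on the left of GZ, P = Z + 8.9·(0.31233, 0.94997) = (57.012, -31.835). Then |EP| = |P − E| = 65.298.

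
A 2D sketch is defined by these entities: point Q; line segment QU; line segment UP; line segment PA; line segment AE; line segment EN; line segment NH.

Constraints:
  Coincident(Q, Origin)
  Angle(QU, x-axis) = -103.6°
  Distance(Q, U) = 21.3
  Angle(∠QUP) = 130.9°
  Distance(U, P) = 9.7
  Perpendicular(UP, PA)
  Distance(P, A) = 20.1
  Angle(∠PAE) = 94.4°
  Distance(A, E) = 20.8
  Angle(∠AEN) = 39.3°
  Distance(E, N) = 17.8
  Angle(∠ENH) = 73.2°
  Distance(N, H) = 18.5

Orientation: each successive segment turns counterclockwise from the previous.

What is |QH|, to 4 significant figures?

26.06

∠AEN = 39.3° gives EN at -98.20° from the x-axis; with |EN| = 17.8, N = (3.705, -16.74). ∠ENH = 73.2° gives NH at 8.600° from the x-axis; with |NH| = 18.5, H = (22.00, -13.97). Then |QH| = |H − Q| = 26.06.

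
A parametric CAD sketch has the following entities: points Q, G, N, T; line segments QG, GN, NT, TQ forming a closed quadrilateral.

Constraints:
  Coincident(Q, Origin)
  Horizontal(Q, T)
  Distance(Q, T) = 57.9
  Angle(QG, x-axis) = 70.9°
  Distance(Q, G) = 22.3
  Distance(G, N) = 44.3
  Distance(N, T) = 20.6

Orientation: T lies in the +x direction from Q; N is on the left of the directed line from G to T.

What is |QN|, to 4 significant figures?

55.17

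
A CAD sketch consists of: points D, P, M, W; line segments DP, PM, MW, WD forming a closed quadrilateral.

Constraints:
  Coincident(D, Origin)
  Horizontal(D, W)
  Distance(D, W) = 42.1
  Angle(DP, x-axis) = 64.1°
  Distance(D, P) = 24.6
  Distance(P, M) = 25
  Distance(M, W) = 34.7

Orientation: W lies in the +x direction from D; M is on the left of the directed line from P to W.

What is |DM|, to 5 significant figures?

47.027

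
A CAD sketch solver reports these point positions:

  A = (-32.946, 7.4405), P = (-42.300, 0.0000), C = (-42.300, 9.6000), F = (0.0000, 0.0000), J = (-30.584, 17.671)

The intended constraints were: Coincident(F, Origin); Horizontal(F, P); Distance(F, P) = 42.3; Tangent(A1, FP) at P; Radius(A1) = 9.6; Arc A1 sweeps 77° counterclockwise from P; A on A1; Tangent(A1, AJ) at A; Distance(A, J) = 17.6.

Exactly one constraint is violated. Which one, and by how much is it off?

Distance(A, J) = 17.6 — off by 7.10.

F = (0.00, 0.00) ✓; F.y = 0.00, P.y = 0.00 ✓; |FP| = 42.30 ✓; ∠(CP, PF) = 90.00° ✓; |CP| = 9.600 ✓; bearing(C→A) − bearing(C→P) = 77.00° ✓; |CA| = 9.600 ✓; ∠(CA, AJ) = 90.00° ✓; |AJ| = 10.50 ✗.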